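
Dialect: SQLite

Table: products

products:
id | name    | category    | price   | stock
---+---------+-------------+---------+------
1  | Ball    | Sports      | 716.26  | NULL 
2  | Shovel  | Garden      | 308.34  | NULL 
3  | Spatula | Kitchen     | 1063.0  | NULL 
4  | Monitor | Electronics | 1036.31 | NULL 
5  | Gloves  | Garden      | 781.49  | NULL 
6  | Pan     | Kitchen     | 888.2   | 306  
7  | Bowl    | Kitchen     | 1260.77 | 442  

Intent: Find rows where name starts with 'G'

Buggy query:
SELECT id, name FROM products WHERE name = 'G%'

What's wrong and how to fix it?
Bug: '=' compares the literal string including the % character; pattern matching needs LIKE

Fix: Use LIKE for wildcard pattern matching

Corrected query:
SELECT id, name FROM products WHERE name LIKE 'G%'

Result:
id | name  
---+-------
5  | Gloves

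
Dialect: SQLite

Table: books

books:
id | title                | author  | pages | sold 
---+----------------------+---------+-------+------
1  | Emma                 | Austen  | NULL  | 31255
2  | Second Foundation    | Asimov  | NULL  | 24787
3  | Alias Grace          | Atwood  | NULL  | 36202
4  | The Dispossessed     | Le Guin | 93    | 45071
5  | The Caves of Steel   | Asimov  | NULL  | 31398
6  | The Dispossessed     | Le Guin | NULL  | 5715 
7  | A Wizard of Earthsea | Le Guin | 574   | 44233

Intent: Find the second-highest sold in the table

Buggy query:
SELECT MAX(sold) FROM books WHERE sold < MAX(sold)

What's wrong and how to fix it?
Bug: MAX(sold) on the right of the comparison is an aggregate-in-WHERE error

Fix: Compute the overall MAX in a subquery, then take MAX of rows below it

Corrected query:
SELECT MAX(sold) FROM books WHERE sold < (SELECT MAX(sold) FROM books)

Result:
MAX(sold)
---------
44233    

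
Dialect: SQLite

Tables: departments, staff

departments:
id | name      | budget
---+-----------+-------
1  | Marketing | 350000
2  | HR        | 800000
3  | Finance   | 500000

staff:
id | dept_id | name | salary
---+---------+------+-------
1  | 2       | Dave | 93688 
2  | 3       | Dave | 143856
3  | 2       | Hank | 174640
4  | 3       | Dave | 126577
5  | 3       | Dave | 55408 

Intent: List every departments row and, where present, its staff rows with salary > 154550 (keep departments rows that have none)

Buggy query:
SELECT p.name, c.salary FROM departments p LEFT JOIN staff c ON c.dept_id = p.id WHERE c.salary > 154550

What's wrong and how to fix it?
Bug: A WHERE condition on the right-hand table after LEFT JOIN drops unmatched parents

Fix: Move the right-table condition into the ON clause so unmatched parents are kept

Corrected query:
SELECT p.name, c.salary FROM departments p LEFT JOIN staff c ON c.dept_id = p.id AND c.salary > 154550

Result:
name      | salary
----------+-------
Marketing | NULL  
HR        | 174640
Finance   | NULL  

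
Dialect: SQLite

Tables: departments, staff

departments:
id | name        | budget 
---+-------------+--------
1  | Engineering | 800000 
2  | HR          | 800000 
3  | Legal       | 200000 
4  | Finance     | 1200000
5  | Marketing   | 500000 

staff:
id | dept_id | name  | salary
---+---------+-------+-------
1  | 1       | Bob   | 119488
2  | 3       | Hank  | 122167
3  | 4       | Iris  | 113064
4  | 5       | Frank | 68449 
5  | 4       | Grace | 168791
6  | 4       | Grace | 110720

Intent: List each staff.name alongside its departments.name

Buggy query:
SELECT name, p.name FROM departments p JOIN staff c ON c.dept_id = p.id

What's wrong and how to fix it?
Bug: Both tables have a 'name' column; the unqualified reference is ambiguous

Fix: Qualify the column with its table alias (c.name)

Corrected query:
SELECT c.name, p.name FROM departments p JOIN staff c ON c.dept_id = p.id

Result:
name  | name       
------+------------
Bob   | Engineering
Hank  | Legal      
Iris  | Finance    
Frank | Marketing  
Grace | Finance    
Grace | Finance    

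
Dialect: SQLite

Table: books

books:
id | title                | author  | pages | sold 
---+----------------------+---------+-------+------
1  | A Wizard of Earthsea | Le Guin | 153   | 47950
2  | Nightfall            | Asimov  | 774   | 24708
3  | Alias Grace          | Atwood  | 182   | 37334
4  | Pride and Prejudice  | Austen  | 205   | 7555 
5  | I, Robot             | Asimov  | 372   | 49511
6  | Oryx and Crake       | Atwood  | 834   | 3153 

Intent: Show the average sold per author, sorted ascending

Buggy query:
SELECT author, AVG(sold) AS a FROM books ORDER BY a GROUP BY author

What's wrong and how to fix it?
Bug: ORDER BY appears before GROUP BY; SQL clause order requires GROUP BY first

Fix: Reorder: SELECT … FROM … GROUP BY … ORDER BY …

Corrected query:
SELECT author, AVG(sold) AS a FROM books GROUP BY author ORDER BY a

Result:
author  | a      
--------+--------
Austen  | 7555   
Atwood  | 20243.5
Asimov  | 37109.5
Le Guin | 47950  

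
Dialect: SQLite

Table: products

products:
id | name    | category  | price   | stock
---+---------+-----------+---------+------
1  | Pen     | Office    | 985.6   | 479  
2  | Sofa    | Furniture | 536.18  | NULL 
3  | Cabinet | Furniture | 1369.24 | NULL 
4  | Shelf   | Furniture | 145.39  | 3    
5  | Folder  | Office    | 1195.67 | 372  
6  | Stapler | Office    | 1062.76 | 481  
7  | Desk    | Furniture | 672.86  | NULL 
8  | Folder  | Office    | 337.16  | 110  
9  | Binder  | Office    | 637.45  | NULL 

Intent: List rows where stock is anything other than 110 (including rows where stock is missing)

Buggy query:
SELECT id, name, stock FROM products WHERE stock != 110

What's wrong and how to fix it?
Bug: 'stock != 110' is unknown when stock is NULL, so NULL rows are silently excluded

Fix: Add an explicit OR stock IS NULL to include the missing-value rows

Corrected query:
SELECT id, name, stock FROM products WHERE stock != 110 OR stock IS NULL

Result:
id | name    | stock
---+---------+------
1  | Pen     | 479  
2  | Sofa    | NULL 
3  | Cabinet | NULL 
4  | Shelf   | 3    
5  | Folder  | 372  
6  | Stapler | 481  
7  | Desk    | NULL 
9  | Binder  | NULL 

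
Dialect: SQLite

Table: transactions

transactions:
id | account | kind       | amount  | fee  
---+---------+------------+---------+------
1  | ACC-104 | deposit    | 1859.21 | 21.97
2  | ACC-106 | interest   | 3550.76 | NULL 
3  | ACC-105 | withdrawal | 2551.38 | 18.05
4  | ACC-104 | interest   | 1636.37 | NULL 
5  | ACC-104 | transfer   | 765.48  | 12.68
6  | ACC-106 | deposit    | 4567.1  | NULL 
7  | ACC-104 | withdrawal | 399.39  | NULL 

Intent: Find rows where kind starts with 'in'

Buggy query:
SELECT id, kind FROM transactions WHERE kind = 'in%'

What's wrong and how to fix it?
Bug: Wildcards only work with LIKE; '=' treats '%' as a literal character

Fix: Replace '=' with LIKE so 'in%' is treated as a pattern

Corrected query:
SELECT id, kind FROM transactions WHERE kind LIKE 'in%'

Result:
id | kind    
---+---------
2  | interest
4  | interest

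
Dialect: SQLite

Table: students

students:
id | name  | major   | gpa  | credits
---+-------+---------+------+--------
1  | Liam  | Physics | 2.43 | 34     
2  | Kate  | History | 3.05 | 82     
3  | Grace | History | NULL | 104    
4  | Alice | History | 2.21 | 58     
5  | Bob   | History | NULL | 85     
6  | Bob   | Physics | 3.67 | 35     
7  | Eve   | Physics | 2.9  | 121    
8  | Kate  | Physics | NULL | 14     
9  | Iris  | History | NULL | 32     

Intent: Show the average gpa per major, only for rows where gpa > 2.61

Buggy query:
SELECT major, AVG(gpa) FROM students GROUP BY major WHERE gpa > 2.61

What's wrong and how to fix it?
Bug: Row-level WHERE must come before GROUP BY in the clause order

Fix: Place WHERE between FROM and GROUP BY

Corrected query:
SELECT major, AVG(gpa) FROM students WHERE gpa > 2.61 GROUP BY major

Result:
major   | AVG(gpa)
--------+---------
History | 3.05    
Physics | 3.285   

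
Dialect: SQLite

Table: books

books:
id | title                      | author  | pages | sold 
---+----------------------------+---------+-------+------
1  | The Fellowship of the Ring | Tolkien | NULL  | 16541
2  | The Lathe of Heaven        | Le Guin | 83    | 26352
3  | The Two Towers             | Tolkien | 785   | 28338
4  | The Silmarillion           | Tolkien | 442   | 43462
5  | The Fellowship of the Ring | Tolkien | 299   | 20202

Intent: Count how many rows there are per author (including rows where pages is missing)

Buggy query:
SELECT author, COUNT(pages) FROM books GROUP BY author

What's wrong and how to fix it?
Bug: COUNT(pages) skips NULLs, so groups with missing pages are undercounted

Fix: Replace COUNT(pages) with COUNT(*)

Corrected query:
SELECT author, COUNT(*) FROM books GROUP BY author

Result:
author  | COUNT(*)
--------+---------
Le Guin | 1       
Tolkien | 4       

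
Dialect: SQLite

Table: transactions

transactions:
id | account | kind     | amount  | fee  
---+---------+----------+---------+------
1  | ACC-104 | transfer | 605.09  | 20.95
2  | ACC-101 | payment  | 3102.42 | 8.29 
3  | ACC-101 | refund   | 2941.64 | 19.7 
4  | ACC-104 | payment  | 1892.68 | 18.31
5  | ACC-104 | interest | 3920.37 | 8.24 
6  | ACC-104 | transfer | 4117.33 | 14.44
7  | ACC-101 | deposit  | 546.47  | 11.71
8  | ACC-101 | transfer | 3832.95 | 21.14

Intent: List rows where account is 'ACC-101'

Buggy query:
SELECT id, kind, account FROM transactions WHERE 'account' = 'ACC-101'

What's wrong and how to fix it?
Bug: 'account' in single quotes is a string literal, not the column; the comparison is literal-vs-literal and never true

Fix: Remove the quotes around the column name (or use double quotes for an identifier)

Corrected query:
SELECT id, kind, account FROM transactions WHERE account = 'ACC-101'

Result:
id | kind     | account
---+----------+--------
2  | payment  | ACC-101
3  | refund   | ACC-101
7  | deposit  | ACC-101
8  | transfer | ACC-101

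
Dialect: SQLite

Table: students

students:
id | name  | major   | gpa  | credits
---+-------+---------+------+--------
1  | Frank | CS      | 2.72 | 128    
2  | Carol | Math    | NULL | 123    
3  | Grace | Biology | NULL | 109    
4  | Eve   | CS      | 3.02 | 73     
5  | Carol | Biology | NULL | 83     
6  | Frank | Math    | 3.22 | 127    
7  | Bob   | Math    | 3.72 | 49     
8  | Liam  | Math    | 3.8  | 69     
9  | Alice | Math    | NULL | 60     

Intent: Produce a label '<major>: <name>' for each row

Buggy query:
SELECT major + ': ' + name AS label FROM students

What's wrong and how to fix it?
Bug: SQLite uses || for string concatenation; + coerces text to numbers (yielding 0)

Fix: Replace + with || to concatenate text

Corrected query:
SELECT major || ': ' || name AS label FROM students

Result:
label         
--------------
CS: Frank     
Math: Carol   
Biology: Grace
CS: Eve       
Biology: Carol
Math: Frank   
Math: Bob     
Math: Liam    
Math: Alice   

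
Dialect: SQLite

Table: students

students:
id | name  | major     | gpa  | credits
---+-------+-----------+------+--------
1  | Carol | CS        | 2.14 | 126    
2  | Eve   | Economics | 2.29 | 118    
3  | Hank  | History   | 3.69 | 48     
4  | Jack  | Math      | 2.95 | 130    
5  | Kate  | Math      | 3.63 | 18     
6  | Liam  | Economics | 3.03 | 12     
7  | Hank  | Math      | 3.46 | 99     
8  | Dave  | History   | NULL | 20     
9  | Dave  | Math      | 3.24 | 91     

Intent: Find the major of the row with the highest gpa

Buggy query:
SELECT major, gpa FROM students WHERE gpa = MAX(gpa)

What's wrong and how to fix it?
Bug: MAX(gpa) is an aggregate and cannot be used directly in WHERE

Fix: Wrap MAX in a scalar subquery so WHERE compares against a single value

Corrected query:
SELECT major, gpa FROM students WHERE gpa = (SELECT MAX(gpa) FROM students)

Result:
major   | gpa 
--------+-----
History | 3.69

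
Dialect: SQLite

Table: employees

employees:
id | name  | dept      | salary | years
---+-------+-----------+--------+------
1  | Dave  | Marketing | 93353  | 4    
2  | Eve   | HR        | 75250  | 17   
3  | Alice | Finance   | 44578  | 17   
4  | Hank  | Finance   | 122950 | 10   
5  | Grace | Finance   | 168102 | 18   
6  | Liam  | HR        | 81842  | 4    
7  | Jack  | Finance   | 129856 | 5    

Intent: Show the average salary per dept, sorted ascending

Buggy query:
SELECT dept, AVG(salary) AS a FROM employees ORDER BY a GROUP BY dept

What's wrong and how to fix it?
Bug: ORDER BY appears before GROUP BY; SQL clause order requires GROUP BY first

Fix: Reorder: SELECT … FROM … GROUP BY … ORDER BY …

Corrected query:
SELECT dept, AVG(salary) AS a FROM employees GROUP BY dept ORDER BY a

Result:
dept      | a       
----------+---------
HR        | 78546   
Marketing | 93353   
Finance   | 116371.5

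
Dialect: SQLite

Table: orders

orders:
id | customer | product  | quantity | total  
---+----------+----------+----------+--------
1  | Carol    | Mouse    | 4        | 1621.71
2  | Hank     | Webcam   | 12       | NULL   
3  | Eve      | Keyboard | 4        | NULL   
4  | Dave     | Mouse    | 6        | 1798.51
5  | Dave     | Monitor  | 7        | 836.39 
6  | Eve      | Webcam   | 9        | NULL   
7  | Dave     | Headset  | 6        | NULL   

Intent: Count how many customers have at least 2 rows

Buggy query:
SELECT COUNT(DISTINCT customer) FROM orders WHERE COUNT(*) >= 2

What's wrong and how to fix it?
Bug: WHERE filters individual rows, not groups, so a group-level COUNT is invalid there

Fix: Use a subquery that GROUPs and filters with HAVING, then count its rows

Corrected query:
SELECT COUNT(*) FROM (SELECT customer FROM orders GROUP BY customer HAVING COUNT(*) >= 2)

Result:
COUNT(*)
--------
2       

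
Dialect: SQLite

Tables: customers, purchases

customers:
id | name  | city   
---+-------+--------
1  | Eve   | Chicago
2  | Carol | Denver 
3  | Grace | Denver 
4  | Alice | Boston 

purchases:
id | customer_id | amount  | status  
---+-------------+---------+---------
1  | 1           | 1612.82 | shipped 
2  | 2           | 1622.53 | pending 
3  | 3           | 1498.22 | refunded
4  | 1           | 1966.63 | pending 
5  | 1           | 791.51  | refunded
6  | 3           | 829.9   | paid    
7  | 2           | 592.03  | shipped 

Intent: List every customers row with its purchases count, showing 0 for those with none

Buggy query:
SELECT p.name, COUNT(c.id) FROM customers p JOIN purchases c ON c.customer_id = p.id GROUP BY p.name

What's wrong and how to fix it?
Bug: An inner join excludes parents with zero children

Fix: Switch to LEFT JOIN to retain unmatched parent rows

Corrected query:
SELECT p.name, COUNT(c.id) FROM customers p LEFT JOIN purchases c ON c.customer_id = p.id GROUP BY p.name

Result:
name  | COUNT(c.id)
------+------------
Alice | 0          
Carol | 2          
Eve   | 3          
Grace | 2          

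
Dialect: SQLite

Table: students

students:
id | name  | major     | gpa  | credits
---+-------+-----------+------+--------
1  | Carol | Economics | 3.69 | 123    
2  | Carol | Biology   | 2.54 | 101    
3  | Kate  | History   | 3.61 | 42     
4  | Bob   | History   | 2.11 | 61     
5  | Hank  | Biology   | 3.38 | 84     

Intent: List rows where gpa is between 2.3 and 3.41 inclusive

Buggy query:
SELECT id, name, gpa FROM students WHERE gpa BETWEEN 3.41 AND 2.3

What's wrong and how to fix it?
Bug: The bounds are reversed; BETWEEN a AND b requires a <= b to match anything

Fix: Swap the bounds so the smaller value comes first

Corrected query:
SELECT id, name, gpa FROM students WHERE gpa BETWEEN 2.3 AND 3.41

Result:
id | name  | gpa 
---+-------+-----
2  | Carol | 2.54
5  | Hank  | 3.38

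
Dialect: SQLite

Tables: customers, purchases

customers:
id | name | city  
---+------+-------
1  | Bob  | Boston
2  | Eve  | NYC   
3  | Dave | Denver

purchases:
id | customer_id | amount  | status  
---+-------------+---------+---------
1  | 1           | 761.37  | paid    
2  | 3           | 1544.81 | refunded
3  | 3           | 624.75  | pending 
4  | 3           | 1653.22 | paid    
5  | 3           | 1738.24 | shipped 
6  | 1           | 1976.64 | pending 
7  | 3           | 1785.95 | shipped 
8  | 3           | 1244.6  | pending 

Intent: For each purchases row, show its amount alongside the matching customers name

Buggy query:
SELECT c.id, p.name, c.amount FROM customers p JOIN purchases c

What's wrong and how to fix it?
Bug: JOIN with no ON clause produces a cartesian product; every purchases row pairs with every customers row

Fix: Add ON c.customer_id = p.id to the JOIN

Corrected query:
SELECT c.id, p.name, c.amount FROM customers p JOIN purchases c ON c.customer_id = p.id

Result:
id | name | amount 
---+------+--------
1  | Bob  | 761.37 
2  | Dave | 1544.81
3  | Dave | 624.75 
4  | Dave | 1653.22
5  | Dave | 1738.24
6  | Bob  | 1976.64
7  | Dave | 1785.95
8  | Dave | 1244.6 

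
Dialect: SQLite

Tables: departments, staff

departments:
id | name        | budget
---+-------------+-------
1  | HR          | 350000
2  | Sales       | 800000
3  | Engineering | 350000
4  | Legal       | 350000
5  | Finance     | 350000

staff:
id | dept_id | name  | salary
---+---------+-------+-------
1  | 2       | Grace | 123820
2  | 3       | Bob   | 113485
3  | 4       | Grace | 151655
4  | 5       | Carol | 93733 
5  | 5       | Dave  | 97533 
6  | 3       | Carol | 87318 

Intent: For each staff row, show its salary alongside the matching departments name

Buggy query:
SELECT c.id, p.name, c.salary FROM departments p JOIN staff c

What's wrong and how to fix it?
Bug: Missing join condition: each staff row is matched to all departments rows instead of just its own

Fix: Specify the join condition linking the foreign key to the parent id

Corrected query:
SELECT c.id, p.name, c.salary FROM departments p JOIN staff c ON c.dept_id = p.id

Result:
id | name        | salary
---+-------------+-------
1  | Sales       | 123820
2  | Engineering | 113485
3  | Legal       | 151655
4  | Finance     | 93733 
5  | Finance     | 97533 
6  | Engineering | 87318 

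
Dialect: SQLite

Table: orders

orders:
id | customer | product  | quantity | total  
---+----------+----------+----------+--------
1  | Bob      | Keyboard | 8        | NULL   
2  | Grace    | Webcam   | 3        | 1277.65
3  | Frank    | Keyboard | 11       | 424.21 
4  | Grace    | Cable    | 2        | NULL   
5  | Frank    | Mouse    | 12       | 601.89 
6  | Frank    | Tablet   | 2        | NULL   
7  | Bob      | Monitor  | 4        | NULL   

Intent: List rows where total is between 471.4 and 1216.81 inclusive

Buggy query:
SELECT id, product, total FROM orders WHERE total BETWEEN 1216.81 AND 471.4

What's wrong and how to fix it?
Bug: BETWEEN expects the lower bound first; with 1216.81 AND 471.4 the range is empty

Fix: Write BETWEEN 471.4 AND 1216.81

Corrected query:
SELECT id, product, total FROM orders WHERE total BETWEEN 471.4 AND 1216.81

Result:
id | product | total 
---+---------+-------
5  | Mouse   | 601.89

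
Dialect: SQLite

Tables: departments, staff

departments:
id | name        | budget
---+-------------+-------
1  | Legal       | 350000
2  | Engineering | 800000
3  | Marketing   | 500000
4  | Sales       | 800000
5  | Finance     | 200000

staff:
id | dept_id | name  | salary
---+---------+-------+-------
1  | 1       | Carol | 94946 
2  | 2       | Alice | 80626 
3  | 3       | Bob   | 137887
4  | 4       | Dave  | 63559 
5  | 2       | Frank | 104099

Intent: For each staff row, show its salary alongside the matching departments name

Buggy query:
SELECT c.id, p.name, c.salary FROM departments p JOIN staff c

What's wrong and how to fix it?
Bug: Missing join condition: each staff row is matched to all departments rows instead of just its own

Fix: Add ON c.dept_id = p.id to the JOIN

Corrected query:
SELECT c.id, p.name, c.salary FROM departments p JOIN staff c ON c.dept_id = p.id

Result:
id | name        | salary
---+-------------+-------
1  | Legal       | 94946 
2  | Engineering | 80626 
3  | Marketing   | 137887
4  | Sales       | 63559 
5  | Engineering | 104099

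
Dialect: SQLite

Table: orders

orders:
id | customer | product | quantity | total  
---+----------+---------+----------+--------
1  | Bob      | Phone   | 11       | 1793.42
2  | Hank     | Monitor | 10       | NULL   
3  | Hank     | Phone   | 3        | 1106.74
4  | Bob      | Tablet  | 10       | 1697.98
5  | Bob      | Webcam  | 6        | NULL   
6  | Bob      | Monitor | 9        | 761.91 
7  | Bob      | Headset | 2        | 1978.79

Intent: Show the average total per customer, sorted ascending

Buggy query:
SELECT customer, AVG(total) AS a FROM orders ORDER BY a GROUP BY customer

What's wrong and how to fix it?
Bug: ORDER BY appears before GROUP BY; SQL clause order requires GROUP BY first

Fix: Reorder: SELECT … FROM … GROUP BY … ORDER BY …

Corrected query:
SELECT customer, AVG(total) AS a FROM orders GROUP BY customer ORDER BY a

Result:
customer | a       
---------+---------
Hank     | 1106.74 
Bob      | 1558.025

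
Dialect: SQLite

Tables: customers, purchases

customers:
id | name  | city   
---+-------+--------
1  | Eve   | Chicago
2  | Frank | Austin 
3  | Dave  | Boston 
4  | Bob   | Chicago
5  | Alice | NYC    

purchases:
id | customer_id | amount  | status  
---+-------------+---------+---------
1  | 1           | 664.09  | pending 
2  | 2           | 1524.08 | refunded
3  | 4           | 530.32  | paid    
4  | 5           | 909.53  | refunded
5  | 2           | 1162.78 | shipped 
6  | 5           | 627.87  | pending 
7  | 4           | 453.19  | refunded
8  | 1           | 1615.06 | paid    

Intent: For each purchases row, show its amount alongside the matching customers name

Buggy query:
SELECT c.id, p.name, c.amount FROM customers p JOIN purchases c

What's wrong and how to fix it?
Bug: JOIN with no ON clause produces a cartesian product; every purchases row pairs with every customers row

Fix: Add ON c.customer_id = p.id to the JOIN

Corrected query:
SELECT c.id, p.name, c.amount FROM customers p JOIN purchases c ON c.customer_id = p.id

Result:
id | name  | amount 
---+-------+--------
1  | Eve   | 664.09 
2  | Frank | 1524.08
3  | Bob   | 530.32 
4  | Alice | 909.53 
5  | Frank | 1162.78
6  | Alice | 627.87 
7  | Bob   | 453.19 
8  | Eve   | 1615.06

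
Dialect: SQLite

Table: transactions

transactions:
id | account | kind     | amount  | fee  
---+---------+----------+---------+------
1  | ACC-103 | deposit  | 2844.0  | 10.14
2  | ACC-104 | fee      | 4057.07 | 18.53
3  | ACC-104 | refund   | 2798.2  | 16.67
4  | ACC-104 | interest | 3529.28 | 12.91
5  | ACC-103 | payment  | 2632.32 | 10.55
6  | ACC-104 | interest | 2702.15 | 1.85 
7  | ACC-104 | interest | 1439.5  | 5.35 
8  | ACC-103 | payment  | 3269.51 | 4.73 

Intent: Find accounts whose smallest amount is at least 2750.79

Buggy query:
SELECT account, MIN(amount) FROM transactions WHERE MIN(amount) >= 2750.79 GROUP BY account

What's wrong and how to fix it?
Bug: MIN() in WHERE is a misuse of aggregate

Fix: Use HAVING for the per-group MIN condition

Corrected query:
SELECT account, MIN(amount) FROM transactions GROUP BY account HAVING MIN(amount) >= 2750.79

Result:
(no rows)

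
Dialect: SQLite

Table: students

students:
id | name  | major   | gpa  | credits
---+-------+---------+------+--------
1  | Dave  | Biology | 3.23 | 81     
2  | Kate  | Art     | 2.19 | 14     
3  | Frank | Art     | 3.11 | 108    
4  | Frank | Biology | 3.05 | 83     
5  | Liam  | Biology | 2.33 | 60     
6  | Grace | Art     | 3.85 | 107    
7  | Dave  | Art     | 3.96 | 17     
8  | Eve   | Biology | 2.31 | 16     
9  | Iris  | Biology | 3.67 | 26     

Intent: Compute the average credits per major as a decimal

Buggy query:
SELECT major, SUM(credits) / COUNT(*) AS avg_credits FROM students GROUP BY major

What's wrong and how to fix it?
Bug: SUM(credits) and COUNT(*) are both integers; the division truncates the fractional part

Fix: Multiply by 1.0 (or CAST to REAL) to force floating-point division

Corrected query:
SELECT major, SUM(credits) * 1.0 / COUNT(*) AS avg_credits FROM students GROUP BY major

Result:
major   | avg_credits
--------+------------
Art     | 61.5       
Biology | 53.2       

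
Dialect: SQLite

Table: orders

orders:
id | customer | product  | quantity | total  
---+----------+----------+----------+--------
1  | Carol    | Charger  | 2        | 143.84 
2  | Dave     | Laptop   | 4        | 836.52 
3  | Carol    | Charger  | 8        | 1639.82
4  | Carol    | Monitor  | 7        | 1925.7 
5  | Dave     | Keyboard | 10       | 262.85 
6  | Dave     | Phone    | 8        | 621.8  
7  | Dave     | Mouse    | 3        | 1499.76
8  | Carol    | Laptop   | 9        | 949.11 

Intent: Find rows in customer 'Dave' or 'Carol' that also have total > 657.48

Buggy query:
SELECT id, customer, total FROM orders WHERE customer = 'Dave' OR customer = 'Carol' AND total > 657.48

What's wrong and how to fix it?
Bug: Without parentheses, AND is evaluated before OR, so the total filter only applies to the 'Carol' branch

Fix: Add parentheses around the OR so the AND applies to both alternatives

Corrected query:
SELECT id, customer, total FROM orders WHERE (customer = 'Dave' OR customer = 'Carol') AND total > 657.48

Result:
id | customer | total  
---+----------+--------
2  | Dave     | 836.52 
3  | Carol    | 1639.82
4  | Carol    | 1925.7 
7  | Dave     | 1499.76
8  | Carol    | 949.11 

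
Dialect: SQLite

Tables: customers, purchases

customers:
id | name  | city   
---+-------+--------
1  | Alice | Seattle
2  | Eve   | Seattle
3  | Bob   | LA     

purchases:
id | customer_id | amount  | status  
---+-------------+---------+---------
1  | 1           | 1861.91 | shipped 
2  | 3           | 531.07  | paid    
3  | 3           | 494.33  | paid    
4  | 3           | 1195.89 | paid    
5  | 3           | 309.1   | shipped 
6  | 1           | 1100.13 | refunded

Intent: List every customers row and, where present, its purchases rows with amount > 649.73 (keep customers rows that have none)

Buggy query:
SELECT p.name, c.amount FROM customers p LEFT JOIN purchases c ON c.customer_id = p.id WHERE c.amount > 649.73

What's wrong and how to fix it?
Bug: A WHERE condition on the right-hand table after LEFT JOIN drops unmatched parents

Fix: Put 'c.amount > 649.73' in the JOIN's ON clause instead of WHERE

Corrected query:
SELECT p.name, c.amount FROM customers p LEFT JOIN purchases c ON c.customer_id = p.id AND c.amount > 649.73

Result:
name  | amount 
------+--------
Alice | 1100.13
Alice | 1861.91
Eve   | NULL   
Bob   | 1195.89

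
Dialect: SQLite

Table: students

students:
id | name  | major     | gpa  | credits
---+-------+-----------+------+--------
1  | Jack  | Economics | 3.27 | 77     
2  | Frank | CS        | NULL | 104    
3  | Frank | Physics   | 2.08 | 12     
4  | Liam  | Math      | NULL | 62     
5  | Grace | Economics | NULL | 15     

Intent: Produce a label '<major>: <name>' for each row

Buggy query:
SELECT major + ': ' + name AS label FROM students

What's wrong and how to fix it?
Bug: SQLite uses || for string concatenation; + coerces text to numbers (yielding 0)

Fix: Use the || operator for string concatenation

Corrected query:
SELECT major || ': ' || name AS label FROM students

Result:
label           
----------------
Economics: Jack 
CS: Frank       
Physics: Frank  
Math: Liam      
Economics: Grace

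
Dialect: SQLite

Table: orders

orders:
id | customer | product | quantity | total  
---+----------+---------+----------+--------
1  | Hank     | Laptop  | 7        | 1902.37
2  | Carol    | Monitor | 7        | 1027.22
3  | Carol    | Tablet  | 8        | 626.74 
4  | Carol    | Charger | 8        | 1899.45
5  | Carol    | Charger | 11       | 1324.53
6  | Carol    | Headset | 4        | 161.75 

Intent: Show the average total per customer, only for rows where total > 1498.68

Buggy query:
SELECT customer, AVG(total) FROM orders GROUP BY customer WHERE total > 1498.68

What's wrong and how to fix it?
Bug: Row-level WHERE must come before GROUP BY in the clause order

Fix: Place WHERE between FROM and GROUP BY

Corrected query:
SELECT customer, AVG(total) FROM orders WHERE total > 1498.68 GROUP BY customer

Result:
customer | AVG(total)
---------+-----------
Carol    | 1899.45   
Hank     | 1902.37   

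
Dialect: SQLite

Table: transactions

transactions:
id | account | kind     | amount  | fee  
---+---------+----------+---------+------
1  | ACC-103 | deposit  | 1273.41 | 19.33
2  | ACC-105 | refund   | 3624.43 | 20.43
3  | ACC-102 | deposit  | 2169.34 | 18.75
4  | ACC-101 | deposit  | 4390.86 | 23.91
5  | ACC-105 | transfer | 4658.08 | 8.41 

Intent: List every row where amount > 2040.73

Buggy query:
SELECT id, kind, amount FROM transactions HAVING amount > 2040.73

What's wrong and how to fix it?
Bug: This is a non-aggregate query (no GROUP BY, no aggregates), so in SQLite the HAVING clause is invalid here; a row-level condition belongs in WHERE

Fix: Use WHERE for row-level filtering

Corrected query:
SELECT id, kind, amount FROM transactions WHERE amount > 2040.73

Result:
id | kind     | amount 
---+----------+--------
2  | refund   | 3624.43
3  | deposit  | 2169.34
4  | deposit  | 4390.86
5  | transfer | 4658.08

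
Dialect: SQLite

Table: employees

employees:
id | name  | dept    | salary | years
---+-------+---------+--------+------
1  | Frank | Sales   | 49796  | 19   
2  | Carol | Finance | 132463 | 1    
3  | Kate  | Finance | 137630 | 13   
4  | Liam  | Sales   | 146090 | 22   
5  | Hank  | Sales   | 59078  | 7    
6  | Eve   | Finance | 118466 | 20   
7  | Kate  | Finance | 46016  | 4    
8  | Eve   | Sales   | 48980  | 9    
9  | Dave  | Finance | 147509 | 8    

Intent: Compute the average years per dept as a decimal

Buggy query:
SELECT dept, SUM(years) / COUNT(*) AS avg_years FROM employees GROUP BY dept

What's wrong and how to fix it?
Bug: Both operands are integers, so '/' performs integer division and truncates

Fix: Multiply by 1.0 (or CAST to REAL) to force floating-point division

Corrected query:
SELECT dept, SUM(years) * 1.0 / COUNT(*) AS avg_years FROM employees GROUP BY dept

Result:
dept    | avg_years
--------+----------
Finance | 9.2      
Sales   | 14.25    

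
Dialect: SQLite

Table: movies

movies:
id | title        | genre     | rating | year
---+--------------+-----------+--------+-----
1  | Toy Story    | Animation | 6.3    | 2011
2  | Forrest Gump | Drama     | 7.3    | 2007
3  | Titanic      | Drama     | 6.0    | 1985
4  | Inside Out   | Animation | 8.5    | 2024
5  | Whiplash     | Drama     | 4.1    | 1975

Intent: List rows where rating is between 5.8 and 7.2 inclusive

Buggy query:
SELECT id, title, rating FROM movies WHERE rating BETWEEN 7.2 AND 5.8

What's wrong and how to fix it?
Bug: The bounds are reversed; BETWEEN a AND b requires a <= b to match anything

Fix: Write BETWEEN 5.8 AND 7.2

Corrected query:
SELECT id, title, rating FROM movies WHERE rating BETWEEN 5.8 AND 7.2

Result:
id | title     | rating
---+-----------+-------
1  | Toy Story | 6.3   
3  | Titanic   | 6     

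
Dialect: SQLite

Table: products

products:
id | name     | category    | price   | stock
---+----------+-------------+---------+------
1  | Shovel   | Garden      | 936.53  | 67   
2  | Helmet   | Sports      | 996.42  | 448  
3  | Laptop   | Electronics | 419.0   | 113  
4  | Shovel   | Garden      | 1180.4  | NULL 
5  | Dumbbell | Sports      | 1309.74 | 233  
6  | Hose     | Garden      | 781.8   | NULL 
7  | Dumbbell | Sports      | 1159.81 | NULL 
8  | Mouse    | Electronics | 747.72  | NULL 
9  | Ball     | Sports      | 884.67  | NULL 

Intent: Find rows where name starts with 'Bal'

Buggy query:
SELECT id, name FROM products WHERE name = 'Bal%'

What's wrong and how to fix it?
Bug: '=' compares the literal string including the % character; pattern matching needs LIKE

Fix: Replace '=' with LIKE so 'Bal%' is treated as a pattern

Corrected query:
SELECT id, name FROM products WHERE name LIKE 'Bal%'

Result:
id | name
---+-----
9  | Ball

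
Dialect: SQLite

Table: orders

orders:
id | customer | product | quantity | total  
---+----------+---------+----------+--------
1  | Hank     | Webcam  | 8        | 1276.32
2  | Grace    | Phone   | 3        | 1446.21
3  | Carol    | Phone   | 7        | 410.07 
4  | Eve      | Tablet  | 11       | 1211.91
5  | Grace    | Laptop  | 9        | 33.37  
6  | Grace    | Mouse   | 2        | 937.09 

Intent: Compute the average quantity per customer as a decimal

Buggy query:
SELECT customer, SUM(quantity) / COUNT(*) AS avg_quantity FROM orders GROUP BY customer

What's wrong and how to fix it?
Bug: Both operands are integers, so '/' performs integer division and truncates

Fix: Cast one side to REAL so the division keeps the fractional part

Corrected query:
SELECT customer, SUM(quantity) * 1.0 / COUNT(*) AS avg_quantity FROM orders GROUP BY customer

Result:
customer | avg_quantity
---------+-------------
Carol    | 7           
Eve      | 11          
Grace    | 4.666667    
Hank     | 8           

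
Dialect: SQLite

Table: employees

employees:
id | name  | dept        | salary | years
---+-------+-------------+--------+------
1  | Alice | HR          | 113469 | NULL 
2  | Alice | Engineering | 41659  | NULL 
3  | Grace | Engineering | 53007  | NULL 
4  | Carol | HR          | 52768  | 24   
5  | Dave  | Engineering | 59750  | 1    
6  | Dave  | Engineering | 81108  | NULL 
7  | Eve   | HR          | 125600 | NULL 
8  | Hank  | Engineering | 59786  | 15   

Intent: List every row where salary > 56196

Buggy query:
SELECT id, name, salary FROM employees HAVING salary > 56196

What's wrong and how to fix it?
Bug: This is a non-aggregate query (no GROUP BY, no aggregates), so in SQLite the HAVING clause is invalid here; a row-level condition belongs in WHERE

Fix: Use WHERE for row-level filtering

Corrected query:
SELECT id, name, salary FROM employees WHERE salary > 56196

Result:
id | name  | salary
---+-------+-------
1  | Alice | 113469
5  | Dave  | 59750 
6  | Dave  | 81108 
7  | Eve   | 125600
8  | Hank  | 59786 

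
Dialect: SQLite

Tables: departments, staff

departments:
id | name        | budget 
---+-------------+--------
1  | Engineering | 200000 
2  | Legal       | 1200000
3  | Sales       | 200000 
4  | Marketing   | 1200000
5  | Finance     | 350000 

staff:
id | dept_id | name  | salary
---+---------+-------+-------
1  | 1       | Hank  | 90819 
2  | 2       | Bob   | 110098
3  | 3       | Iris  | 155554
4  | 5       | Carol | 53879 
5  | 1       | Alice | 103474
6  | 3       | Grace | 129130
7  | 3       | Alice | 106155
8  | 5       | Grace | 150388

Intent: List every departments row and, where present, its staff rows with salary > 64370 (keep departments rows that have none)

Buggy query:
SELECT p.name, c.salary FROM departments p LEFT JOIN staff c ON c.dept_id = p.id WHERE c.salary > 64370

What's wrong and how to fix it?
Bug: A WHERE condition on the right-hand table after LEFT JOIN drops unmatched parents

Fix: Move the right-table condition into the ON clause so unmatched parents are kept

Corrected query:
SELECT p.name, c.salary FROM departments p LEFT JOIN staff c ON c.dept_id = p.id AND c.salary > 64370

Result:
name        | salary
------------+-------
Engineering | 90819 
Engineering | 103474
Legal       | 110098
Sales       | 106155
Sales       | 129130
Sales       | 155554
Marketing   | NULL  
Finance     | 150388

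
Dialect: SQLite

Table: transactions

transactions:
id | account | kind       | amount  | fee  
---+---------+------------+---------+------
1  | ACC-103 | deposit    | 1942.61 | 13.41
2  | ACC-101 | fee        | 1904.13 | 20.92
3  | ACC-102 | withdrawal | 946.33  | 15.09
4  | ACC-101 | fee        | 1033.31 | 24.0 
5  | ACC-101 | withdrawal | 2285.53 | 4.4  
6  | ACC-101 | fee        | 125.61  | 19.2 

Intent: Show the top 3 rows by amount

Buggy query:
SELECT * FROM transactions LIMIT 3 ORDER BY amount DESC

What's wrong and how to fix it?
Bug: LIMIT must come after ORDER BY

Fix: Sort with ORDER BY, then apply LIMIT

Corrected query:
SELECT * FROM transactions ORDER BY amount DESC LIMIT 3

Result:
id | account | kind       | amount  | fee  
---+---------+------------+---------+------
5  | ACC-101 | withdrawal | 2285.53 | 4.4  
1  | ACC-103 | deposit    | 1942.61 | 13.41
2  | ACC-101 | fee        | 1904.13 | 20.92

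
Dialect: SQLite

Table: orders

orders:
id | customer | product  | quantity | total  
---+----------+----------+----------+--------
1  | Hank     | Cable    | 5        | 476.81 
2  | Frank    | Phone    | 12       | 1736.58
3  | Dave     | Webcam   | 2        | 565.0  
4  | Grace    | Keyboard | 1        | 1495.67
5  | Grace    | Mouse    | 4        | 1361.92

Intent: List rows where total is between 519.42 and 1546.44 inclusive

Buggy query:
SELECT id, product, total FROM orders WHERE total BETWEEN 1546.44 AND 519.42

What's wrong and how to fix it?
Bug: The bounds are reversed; BETWEEN a AND b requires a <= b to match anything

Fix: Write BETWEEN 519.42 AND 1546.44

Corrected query:
SELECT id, product, total FROM orders WHERE total BETWEEN 519.42 AND 1546.44

Result:
id | product  | total  
---+----------+--------
3  | Webcam   | 565    
4  | Keyboard | 1495.67
5  | Mouse    | 1361.92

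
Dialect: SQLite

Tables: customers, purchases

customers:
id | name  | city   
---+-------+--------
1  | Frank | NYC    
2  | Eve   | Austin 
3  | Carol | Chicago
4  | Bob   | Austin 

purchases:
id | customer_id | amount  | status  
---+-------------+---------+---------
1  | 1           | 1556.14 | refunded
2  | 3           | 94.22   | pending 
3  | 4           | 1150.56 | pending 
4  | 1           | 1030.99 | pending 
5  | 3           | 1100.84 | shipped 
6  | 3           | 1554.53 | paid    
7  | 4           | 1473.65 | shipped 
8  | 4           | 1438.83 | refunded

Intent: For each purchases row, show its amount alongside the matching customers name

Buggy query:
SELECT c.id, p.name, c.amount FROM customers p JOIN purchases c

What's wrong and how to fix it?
Bug: Missing join condition: each purchases row is matched to all customers rows instead of just its own

Fix: Specify the join condition linking the foreign key to the parent id

Corrected query:
SELECT c.id, p.name, c.amount FROM customers p JOIN purchases c ON c.customer_id = p.id

Result:
id | name  | amount 
---+-------+--------
1  | Frank | 1556.14
2  | Carol | 94.22  
3  | Bob   | 1150.56
4  | Frank | 1030.99
5  | Carol | 1100.84
6  | Carol | 1554.53
7  | Bob   | 1473.65
8  | Bob   | 1438.83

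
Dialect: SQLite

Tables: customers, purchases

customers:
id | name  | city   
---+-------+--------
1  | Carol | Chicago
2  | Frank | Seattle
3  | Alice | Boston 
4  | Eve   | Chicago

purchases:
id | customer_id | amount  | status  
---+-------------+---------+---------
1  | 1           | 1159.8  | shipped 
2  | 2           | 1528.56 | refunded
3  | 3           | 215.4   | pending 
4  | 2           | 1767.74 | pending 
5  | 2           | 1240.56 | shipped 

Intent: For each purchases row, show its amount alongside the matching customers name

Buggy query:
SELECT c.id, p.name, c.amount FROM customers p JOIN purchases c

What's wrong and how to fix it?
Bug: JOIN with no ON clause produces a cartesian product; every purchases row pairs with every customers row

Fix: Specify the join condition linking the foreign key to the parent id

Corrected query:
SELECT c.id, p.name, c.amount FROM customers p JOIN purchases c ON c.customer_id = p.id

Result:
id | name  | amount 
---+-------+--------
1  | Carol | 1159.8 
2  | Frank | 1528.56
3  | Alice | 215.4  
4  | Frank | 1767.74
5  | Frank | 1240.56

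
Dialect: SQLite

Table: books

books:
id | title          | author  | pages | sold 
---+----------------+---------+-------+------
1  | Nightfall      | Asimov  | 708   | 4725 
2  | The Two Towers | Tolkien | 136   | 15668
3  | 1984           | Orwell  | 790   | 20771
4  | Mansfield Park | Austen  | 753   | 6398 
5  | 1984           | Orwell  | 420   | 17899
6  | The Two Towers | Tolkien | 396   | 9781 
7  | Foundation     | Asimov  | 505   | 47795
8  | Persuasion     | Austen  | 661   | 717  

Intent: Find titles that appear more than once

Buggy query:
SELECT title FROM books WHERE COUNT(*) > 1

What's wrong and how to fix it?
Bug: COUNT(*) is an aggregate and cannot be used in WHERE

Fix: Group first, then use HAVING for the count condition

Corrected query:
SELECT title FROM books GROUP BY title HAVING COUNT(*) > 1

Result:
title         
--------------
1984          
The Two Towers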